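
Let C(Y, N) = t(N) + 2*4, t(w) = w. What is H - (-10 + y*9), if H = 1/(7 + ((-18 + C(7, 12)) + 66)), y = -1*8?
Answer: 6151/75 ≈ 82.013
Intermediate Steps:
C(Y, N) = 8 + N (C(Y, N) = N + 2*4 = N + 8 = 8 + N)
y = -8
H = 1/75 (H = 1/(7 + ((-18 + (8 + 12)) + 66)) = 1/(7 + ((-18 + 20) + 66)) = 1/(7 + (2 + 66)) = 1/(7 + 68) = 1/75 ≈ 0.013333)
H - (-10 + y*9) = 1/75 - (-10 - 8*9) = 1/75 - (-10 - 72) = 1/75 - 1*(-82) = 1/75 + 82 = 6151/75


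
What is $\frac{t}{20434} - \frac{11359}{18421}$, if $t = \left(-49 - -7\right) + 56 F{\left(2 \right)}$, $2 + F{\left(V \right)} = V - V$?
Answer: $- \frac{117473320}{188207357} \approx -0.62417$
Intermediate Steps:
$F{\left(V \right)} = -2$ ($F{\left(V \right)} = -2 + \left(V - V\right) = -2 + 0 = -2$)
$t = -154$ ($t = \left(-49 - -7\right) + 56 \left(-2\right) = \left(-49 + 7\right) - 112 = -42 - 112 = -154$)
$\frac{t}{20434} - \frac{11359}{18421} = - \frac{154}{20434} - \frac{11359}{18421} = \left(-154\right) \frac{1}{20434} - \frac{11359}{18421} = - \frac{77}{10217} - \frac{11359}{18421} = - \frac{117473320}{188207357}$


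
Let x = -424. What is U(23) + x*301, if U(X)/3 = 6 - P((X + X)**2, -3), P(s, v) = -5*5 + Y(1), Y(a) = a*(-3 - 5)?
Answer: -127507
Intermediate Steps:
Y(a) = -8*a (Y(a) = a*(-8) = -8*a)
P(s, v) = -33 (P(s, v) = -5*5 - 8*1 = -25 - 8 = -33)
U(X) = 117 (U(X) = 3*(6 - 1*(-33)) = 3*(6 + 33) = 3*39 = 117)
U(23) + x*301 = 117 - 424*301 = 117 - 127624 = -127507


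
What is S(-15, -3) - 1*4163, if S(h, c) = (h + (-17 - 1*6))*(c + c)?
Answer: -3935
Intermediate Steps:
S(h, c) = 2*c*(-23 + h) (S(h, c) = (h + (-17 - 6))*(2*c) = (h - 23)*(2*c) = (-23 + h)*(2*c) = 2*c*(-23 + h))
S(-15, -3) - 1*4163 = 2*(-3)*(-23 - 15) - 1*4163 = 2*(-3)*(-38) - 4163 = 228 - 4163 = -3935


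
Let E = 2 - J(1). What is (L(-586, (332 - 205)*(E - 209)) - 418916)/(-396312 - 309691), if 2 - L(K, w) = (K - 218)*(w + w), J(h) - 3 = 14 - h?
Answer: 45959082/706003 ≈ 65.098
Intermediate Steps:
J(h) = 17 - h (J(h) = 3 + (14 - h) = 17 - h)
E = -14 (E = 2 - (17 - 1*1) = 2 - (17 - 1) = 2 - 1*16 = 2 - 16 = -14)
L(K, w) = 2 - 2*w*(-218 + K) (L(K, w) = 2 - (K - 218)*(w + w) = 2 - (-218 + K)*2*w = 2 - 2*w*(-218 + K))
(L(-586, (332 - 205)*(E - 209)) - 418916)/(-396312 - 309691) = ((2 + 436*((332 - 205)*(-14 - 209)) - 2*(-586)*(332 - 205)*(-14 - 209)) - 418916)/(-396312 - 309691) = ((2 + 436*(127*(-223)) - 2*(-586)*127*(-223)) - 418916)/(-706003) = ((2 + 436*(-28321) - 2*(-586)*(-28321)) - 418916)*(-1/706003) = ((2 - 12347956 - 33192212) - 418916)*(-1/706003) = (-45540166 - 418916)*(-1/706003) = -45959082*(-1/706003) = 45959082/706003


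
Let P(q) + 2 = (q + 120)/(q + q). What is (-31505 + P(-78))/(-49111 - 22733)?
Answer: 273063/622648 ≈ 0.43855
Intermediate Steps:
P(q) = -2 + (120 + q)/(2*q) (P(q) = -2 + (q + 120)/(q + q) = -2 + (120 + q)/((2*q)) = -2 + (120 + q)*(1/(2*q)) = -2 + (120 + q)/(2*q))
(-31505 + P(-78))/(-49111 - 22733) = (-31505 + (-3/2 + 60/(-78)))/(-49111 - 22733) = (-31505 + (-3/2 + 60*(-1/78)))/(-71844) = (-31505 + (-3/2 - 10/13))*(-1/71844) = (-31505 - 59/26)*(-1/71844) = -819189/26*(-1/71844) = 273063/622648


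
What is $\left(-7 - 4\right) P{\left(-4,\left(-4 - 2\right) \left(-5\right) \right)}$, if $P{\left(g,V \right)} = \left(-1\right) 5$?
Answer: $55$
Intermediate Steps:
$P{\left(g,V \right)} = -5$
$\left(-7 - 4\right) P{\left(-4,\left(-4 - 2\right) \left(-5\right) \right)} = \left(-7 - 4\right) \left(-5\right) = \left(-11\right) \left(-5\right) = 55$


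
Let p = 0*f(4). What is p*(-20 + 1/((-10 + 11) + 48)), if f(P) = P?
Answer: 0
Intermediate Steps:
p = 0 (p = 0*4 = 0)
p*(-20 + 1/((-10 + 11) + 48)) = 0*(-20 + 1/((-10 + 11) + 48)) = 0*(-20 + 1/(1 + 48)) = 0*(-20 + 1/49) = 0*(-979/49) = 0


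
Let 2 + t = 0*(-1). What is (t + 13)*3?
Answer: 33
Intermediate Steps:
t = -2 (t = -2 + 0*(-1) = -2 + 0 = -2)
(t + 13)*3 = (-2 + 13)*3 = 11*3 = 33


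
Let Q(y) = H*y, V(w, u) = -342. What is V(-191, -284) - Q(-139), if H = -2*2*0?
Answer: -342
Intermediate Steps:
H = 0 (H = -4*0 = 0)
Q(y) = 0 (Q(y) = 0*y = 0)
V(-191, -284) - Q(-139) = -342 - 1*0 = -342 + 0 = -342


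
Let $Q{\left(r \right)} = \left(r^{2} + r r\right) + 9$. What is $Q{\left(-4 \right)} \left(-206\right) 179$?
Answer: $-1511834$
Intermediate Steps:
$Q{\left(r \right)} = 9 + 2 r^{2}$ ($Q{\left(r \right)} = \left(r^{2} + r^{2}\right) + 9 = 2 r^{2} + 9 = 9 + 2 r^{2}$)
$Q{\left(-4 \right)} \left(-206\right) 179 = \left(9 + 2 \left(-4\right)^{2}\right) \left(-206\right) 179 = \left(9 + 2 \cdot 16\right) \left(-206\right) 179 = \left(9 + 32\right) \left(-206\right) 179 = 41 \left(-206\right) 179 = \left(-8446\right) 179 = -1511834$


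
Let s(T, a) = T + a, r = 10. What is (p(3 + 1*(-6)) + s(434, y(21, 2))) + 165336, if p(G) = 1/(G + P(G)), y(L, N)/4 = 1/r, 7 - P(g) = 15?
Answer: 9117367/55 ≈ 1.6577e+5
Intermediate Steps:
P(g) = -8 (P(g) = 7 - 1*15 = 7 - 15 = -8)
y(L, N) = ⅖ (y(L, N) = 4/10 = 4*(⅒) = ⅖)
p(G) = 1/(-8 + G) (p(G) = 1/(G - 8) = 1/(-8 + G))
(p(3 + 1*(-6)) + s(434, y(21, 2))) + 165336 = (1/(-8 + (3 + 1*(-6))) + (434 + ⅖)) + 165336 = (1/(-8 + (3 - 6)) + 2172/5) + 165336 = (1/(-8 - 3) + 2172/5) + 165336 = (1/(-11) + 2172/5) + 165336 = (-1/11 + 2172/5) + 165336 = 23887/55 + 165336 = 9117367/55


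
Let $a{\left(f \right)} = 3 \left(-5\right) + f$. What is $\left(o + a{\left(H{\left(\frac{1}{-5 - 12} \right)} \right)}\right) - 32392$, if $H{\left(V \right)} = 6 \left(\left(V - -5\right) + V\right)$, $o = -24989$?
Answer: $- \frac{975234}{17} \approx -57367.0$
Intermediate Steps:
$H{\left(V \right)} = 30 + 12 V$ ($H{\left(V \right)} = 6 \left(\left(V + 5\right) + V\right) = 6 \left(\left(5 + V\right) + V\right) = 6 \left(5 + 2 V\right) = 30 + 12 V$)
$a{\left(f \right)} = -15 + f$
$\left(o + a{\left(H{\left(\frac{1}{-5 - 12} \right)} \right)}\right) - 32392 = \left(-24989 + \left(-15 + \left(30 + \frac{12}{-5 - 12}\right)\right)\right) - 32392 = \left(-24989 + \left(-15 + \left(30 + \frac{12}{-17}\right)\right)\right) - 32392 = \left(-24989 + \left(-15 + \left(30 + 12 \left(- \frac{1}{17}\right)\right)\right)\right) - 32392 = \left(-24989 + \left(-15 + \left(30 - \frac{12}{17}\right)\right)\right) - 32392 = \left(-24989 + \left(-15 + \frac{498}{17}\right)\right) - 32392 = \left(-24989 + \frac{243}{17}\right) - 32392 = - \frac{424570}{17} - 32392 = - \frac{975234}{17}$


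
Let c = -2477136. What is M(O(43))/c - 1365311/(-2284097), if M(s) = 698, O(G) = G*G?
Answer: 1690233364795/2829009453096 ≈ 0.59746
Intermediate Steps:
O(G) = G**2
M(O(43))/c - 1365311/(-2284097) = 698/(-2477136) - 1365311/(-2284097) = 698*(-1/2477136) - 1365311*(-1/2284097) = -349/1238568 + 1365311/2284097 = 1690233364795/2829009453096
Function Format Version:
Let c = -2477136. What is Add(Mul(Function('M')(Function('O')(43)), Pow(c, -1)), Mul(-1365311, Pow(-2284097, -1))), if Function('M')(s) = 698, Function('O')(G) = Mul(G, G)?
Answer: Rational(1690233364795, 2829009453096) ≈ 0.59746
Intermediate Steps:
Function('O')(G) = Pow(G, 2)
Add(Mul(Function('M')(Function('O')(43)), Pow(c, -1)), Mul(-1365311, Pow(-2284097, -1))) = Add(Mul(698, Pow(-2477136, -1)), Mul(-1365311, Pow(-2284097, -1))) = Add(Mul(698, Rational(-1, 2477136)), Mul(-1365311, Rational(-1, 2284097))) = Add(Rational(-349, 1238568), Rational(1365311, 2284097)) = Rational(1690233364795, 2829009453096)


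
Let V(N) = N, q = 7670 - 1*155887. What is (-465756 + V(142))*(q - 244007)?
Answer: 182624985536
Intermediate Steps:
q = -148217 (q = 7670 - 155887 = -148217)
(-465756 + V(142))*(q - 244007) = (-465756 + 142)*(-148217 - 244007) = -465614*(-392224) = 182624985536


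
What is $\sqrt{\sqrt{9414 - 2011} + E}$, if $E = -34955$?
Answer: $\sqrt{-34955 + \sqrt{7403}} \approx 186.73 i$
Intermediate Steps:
$\sqrt{\sqrt{9414 - 2011} + E} = \sqrt{\sqrt{9414 - 2011} - 34955} = \sqrt{\sqrt{7403} - 34955} = \sqrt{-34955 + \sqrt{7403}}$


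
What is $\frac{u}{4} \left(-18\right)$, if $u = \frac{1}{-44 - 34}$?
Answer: $\frac{3}{52} \approx 0.057692$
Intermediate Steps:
$u = - \frac{1}{78}$ ($u = \frac{1}{-78} = - \frac{1}{78} \approx -0.012821$)
$\frac{u}{4} \left(-18\right) = - \frac{1}{78 \cdot 4} \left(-18\right) = \left(- \frac{1}{78}\right) \frac{1}{4} \left(-18\right) = \left(- \frac{1}{312}\right) \left(-18\right) = \frac{3}{52}$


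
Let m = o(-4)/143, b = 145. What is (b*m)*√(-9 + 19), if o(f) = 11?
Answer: 145*√10/13 ≈ 35.272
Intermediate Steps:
m = 1/13 (m = 11/143 = 11*(1/143) = 1/13 ≈ 0.076923)
(b*m)*√(-9 + 19) = (145*(1/13))*√(-9 + 19) = 145*√10/13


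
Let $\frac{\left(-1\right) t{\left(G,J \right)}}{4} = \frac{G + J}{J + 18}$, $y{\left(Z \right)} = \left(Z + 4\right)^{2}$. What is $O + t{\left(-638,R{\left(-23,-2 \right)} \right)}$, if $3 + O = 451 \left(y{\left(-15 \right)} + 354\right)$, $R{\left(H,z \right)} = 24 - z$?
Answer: $\frac{2357054}{11} \approx 2.1428 \cdot 10^{5}$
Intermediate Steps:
$y{\left(Z \right)} = \left(4 + Z\right)^{2}$
$O = 214222$ ($O = -3 + 451 \left(\left(4 - 15\right)^{2} + 354\right) = -3 + 451 \left(\left(-11\right)^{2} + 354\right) = -3 + 451 \left(121 + 354\right) = -3 + 451 \cdot 475 = -3 + 214225 = 214222$)
$t{\left(G,J \right)} = - \frac{4 \left(G + J\right)}{18 + J}$ ($t{\left(G,J \right)} = - 4 \frac{G + J}{J + 18} = - 4 \frac{G + J}{18 + J} = - \frac{4 \left(G + J\right)}{18 + J}$)
$O + t{\left(-638,R{\left(-23,-2 \right)} \right)} = 214222 + \frac{4 \left(\left(-1\right) \left(-638\right) - \left(24 - -2\right)\right)}{18 + \left(24 - -2\right)} = 214222 + \frac{4 \left(638 - \left(24 + 2\right)\right)}{18 + \left(24 + 2\right)} = 214222 + \frac{4 \left(638 - 26\right)}{18 + 26} = 214222 + \frac{4 \left(638 - 26\right)}{44} = 214222 + 4 \cdot \frac{1}{44} \cdot 612 = 214222 + \frac{612}{11} = \frac{2357054}{11}$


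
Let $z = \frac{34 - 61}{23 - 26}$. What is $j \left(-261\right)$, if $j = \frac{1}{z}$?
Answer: $-29$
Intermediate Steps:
$z = 9$ ($z = - \frac{27}{-3} = \left(-27\right) \left(- \frac{1}{3}\right) = 9$)
$j = \frac{1}{9} \approx 0.11111$
$j \left(-261\right) = \frac{1}{9} \left(-261\right) = -29$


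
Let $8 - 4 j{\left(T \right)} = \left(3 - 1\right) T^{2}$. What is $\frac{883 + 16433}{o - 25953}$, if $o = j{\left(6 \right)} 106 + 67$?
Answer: $- \frac{2886}{4597} \approx -0.6278$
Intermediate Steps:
$j{\left(T \right)} = 2 - \frac{T^{2}}{2}$ ($j{\left(T \right)} = 2 - \frac{\left(3 - 1\right) T^{2}}{4} = 2 - \frac{2 T^{2}}{4} = 2 - \frac{T^{2}}{2}$)
$o = -1629$ ($o = \left(2 - \frac{6^{2}}{2}\right) 106 + 67 = \left(2 - 18\right) 106 + 67 = \left(-16\right) 106 + 67 = -1696 + 67 = -1629$)
$\frac{883 + 16433}{o - 25953} = \frac{883 + 16433}{-1629 - 25953} = \frac{17316}{-27582} = 17316 \left(- \frac{1}{27582}\right) = - \frac{2886}{4597}$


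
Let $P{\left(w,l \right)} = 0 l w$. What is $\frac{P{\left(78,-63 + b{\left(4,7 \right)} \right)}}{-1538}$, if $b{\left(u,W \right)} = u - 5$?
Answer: $0$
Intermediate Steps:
$b{\left(u,W \right)} = -5 + u$ ($b{\left(u,W \right)} = u - 5 = -5 + u$)
$P{\left(w,l \right)} = 0$ ($P{\left(w,l \right)} = 0 w = 0$)
$\frac{P{\left(78,-63 + b{\left(4,7 \right)} \right)}}{-1538} = \frac{0}{-1538} = 0 \left(- \frac{1}{1538}\right) = 0$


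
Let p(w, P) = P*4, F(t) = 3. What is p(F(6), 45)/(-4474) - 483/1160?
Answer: -1184871/2594920 ≈ -0.45661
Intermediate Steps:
p(w, P) = 4*P
p(F(6), 45)/(-4474) - 483/1160 = (4*45)/(-4474) - 483/1160 = 180*(-1/4474) - 483*1/1160 = -90/2237 - 483/1160 = -1184871/2594920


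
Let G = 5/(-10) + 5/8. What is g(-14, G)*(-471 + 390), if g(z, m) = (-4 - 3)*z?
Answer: -7938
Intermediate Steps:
G = ⅛ (G = 5*(-⅒) + 5*(⅛) = -½ + 5/8 = ⅛ ≈ 0.12500)
g(z, m) = -7*z
g(-14, G)*(-471 + 390) = (-7*(-14))*(-471 + 390) = 98*(-81) = -7938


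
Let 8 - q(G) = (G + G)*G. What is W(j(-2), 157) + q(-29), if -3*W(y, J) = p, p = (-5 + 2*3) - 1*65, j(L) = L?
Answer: -4958/3 ≈ -1652.7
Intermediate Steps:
q(G) = 8 - 2*G² (q(G) = 8 - (G + G)*G = 8 - 2*G*G = 8 - 2*G²)
p = -64 (p = (-5 + 6) - 65 = 1 - 65 = -64)
W(y, J) = 64/3 (W(y, J) = -⅓*(-64) = 64/3)
W(j(-2), 157) + q(-29) = 64/3 + (8 - 2*(-29)²) = 64/3 + (8 - 2*841) = 64/3 + (8 - 1682) = 64/3 - 1674 = -4958/3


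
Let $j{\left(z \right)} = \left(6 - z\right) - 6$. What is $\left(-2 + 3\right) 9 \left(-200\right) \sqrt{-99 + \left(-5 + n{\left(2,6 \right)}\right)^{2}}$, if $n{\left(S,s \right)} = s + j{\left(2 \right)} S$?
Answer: $- 5400 i \sqrt{10} \approx - 17076.0 i$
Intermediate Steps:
$j{\left(z \right)} = - z$ ($j{\left(z \right)} = \left(6 - z\right) - 6 = - z$)
$n{\left(S,s \right)} = s - 2 S$ ($n{\left(S,s \right)} = s + \left(-1\right) 2 S = s - 2 S$)
$\left(-2 + 3\right) 9 \left(-200\right) \sqrt{-99 + \left(-5 + n{\left(2,6 \right)}\right)^{2}} = \left(-2 + 3\right) 9 \left(-200\right) \sqrt{-99 + \left(-5 + \left(6 - 4\right)\right)^{2}} = 1 \cdot 9 \left(-200\right) \sqrt{-99 + \left(-5 + \left(6 - 4\right)\right)^{2}} = 9 \left(-200\right) \sqrt{-99 + \left(-5 + 2\right)^{2}} = - 1800 \sqrt{-99 + \left(-3\right)^{2}} = - 1800 \sqrt{-99 + 9} = - 1800 \sqrt{-90} = - 1800 \cdot 3 i \sqrt{10} = - 5400 i \sqrt{10}$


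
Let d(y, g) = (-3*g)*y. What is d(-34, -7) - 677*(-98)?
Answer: 65632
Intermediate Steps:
d(y, g) = -3*g*y
d(-34, -7) - 677*(-98) = -3*(-7)*(-34) - 677*(-98) = -714 + 66346 = 65632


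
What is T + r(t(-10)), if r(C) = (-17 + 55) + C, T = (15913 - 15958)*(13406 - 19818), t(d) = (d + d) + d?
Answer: 288548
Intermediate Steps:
t(d) = 3*d (t(d) = 2*d + d = 3*d)
T = 288540 (T = -45*(-6412) = 288540)
r(C) = 38 + C
T + r(t(-10)) = 288540 + (38 + 3*(-10)) = 288540 + (38 - 30) = 288540 + 8 = 288548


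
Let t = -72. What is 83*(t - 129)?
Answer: -16683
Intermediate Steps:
83*(t - 129) = 83*(-72 - 129) = 83*(-201) = -16683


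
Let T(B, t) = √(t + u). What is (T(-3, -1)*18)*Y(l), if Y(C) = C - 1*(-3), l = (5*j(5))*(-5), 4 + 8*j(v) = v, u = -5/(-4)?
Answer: -9/8 ≈ -1.1250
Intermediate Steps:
u = 5/4 (u = -5*(-¼) = 5/4 ≈ 1.2500)
j(v) = -½ + v/8
T(B, t) = √(5/4 + t) (T(B, t) = √(t + 5/4) = √(5/4 + t))
l = -25/8 (l = (5*(-½ + (⅛)*5))*(-5) = (5*(-½ + 5/8))*(-5) = (5*(⅛))*(-5) = (5/8)*(-5) = -25/8 ≈ -3.1250)
Y(C) = 3 + C (Y(C) = C + 3 = 3 + C)
(T(-3, -1)*18)*Y(l) = ((√(5 + 4*(-1))/2)*18)*(3 - 25/8) = ((√(5 - 4)/2)*18)*(-⅛) = ((√1/2)*18)*(-⅛) = (((½)*1)*18)*(-⅛) = ((½)*18)*(-⅛) = 9*(-⅛) = -9/8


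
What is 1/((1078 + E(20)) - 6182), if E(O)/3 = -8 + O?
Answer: -1/5068 ≈ -0.00019732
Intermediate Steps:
E(O) = -24 + 3*O (E(O) = 3*(-8 + O) = -24 + 3*O)
1/((1078 + E(20)) - 6182) = 1/((1078 + (-24 + 3*20)) - 6182) = 1/((1078 + (-24 + 60)) - 6182) = 1/((1078 + 36) - 6182) = 1/(1114 - 6182) = 1/(-5068) = -1/5068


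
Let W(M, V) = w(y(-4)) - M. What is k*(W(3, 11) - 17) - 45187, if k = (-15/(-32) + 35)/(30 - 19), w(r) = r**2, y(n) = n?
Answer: -3977591/88 ≈ -45200.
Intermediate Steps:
k = 1135/352 (k = (-15*(-1/32) + 35)/11 = (15/32 + 35)*(1/11) = (1135/32)*(1/11) = 1135/352 ≈ 3.2244)
W(M, V) = 16 - M (W(M, V) = (-4)**2 - M = 16 - M)
k*(W(3, 11) - 17) - 45187 = 1135*((16 - 1*3) - 17)/352 - 45187 = 1135*((16 - 3) - 17)/352 - 45187 = 1135*(13 - 17)/352 - 45187 = (1135/352)*(-4) - 45187 = -1135/88 - 45187 = -3977591/88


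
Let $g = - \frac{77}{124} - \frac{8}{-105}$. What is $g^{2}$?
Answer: $\frac{50310649}{169520400} \approx 0.29678$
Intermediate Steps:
$g = - \frac{7093}{13020}$ ($g = \left(-77\right) \frac{1}{124} - - \frac{8}{105} = - \frac{77}{124} + \frac{8}{105} = - \frac{7093}{13020} \approx -0.54478$)
$g^{2} = \left(- \frac{7093}{13020}\right)^{2} = \frac{50310649}{169520400}$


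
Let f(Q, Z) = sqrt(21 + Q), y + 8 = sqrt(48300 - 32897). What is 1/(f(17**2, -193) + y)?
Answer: 1/(-8 + sqrt(310) + sqrt(15403)) ≈ 0.0074786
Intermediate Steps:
y = -8 + sqrt(15403) (y = -8 + sqrt(48300 - 32897) = -8 + sqrt(15403) ≈ 116.11)
1/(f(17**2, -193) + y) = 1/(sqrt(21 + 17**2) + (-8 + sqrt(15403))) = 1/(sqrt(21 + 289) + (-8 + sqrt(15403))) = 1/(sqrt(310) + (-8 + sqrt(15403))) = 1/(-8 + sqrt(310) + sqrt(15403))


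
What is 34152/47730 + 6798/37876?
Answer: 134834141/150651790 ≈ 0.89501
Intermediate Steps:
34152/47730 + 6798/37876 = 34152*(1/47730) + 6798*(1/37876) = 5692/7955 + 3399/18938 = 134834141/150651790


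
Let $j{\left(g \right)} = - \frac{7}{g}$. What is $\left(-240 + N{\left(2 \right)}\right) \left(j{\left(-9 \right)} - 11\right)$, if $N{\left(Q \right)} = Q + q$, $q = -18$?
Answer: $\frac{23552}{9} \approx 2616.9$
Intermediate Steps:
$N{\left(Q \right)} = -18 + Q$ ($N{\left(Q \right)} = Q - 18 = -18 + Q$)
$\left(-240 + N{\left(2 \right)}\right) \left(j{\left(-9 \right)} - 11\right) = \left(-240 + \left(-18 + 2\right)\right) \left(- \frac{7}{-9} - 11\right) = \left(-240 - 16\right) \left(\left(-7\right) \left(- \frac{1}{9}\right) - 11\right) = - 256 \left(\frac{7}{9} - 11\right) = \left(-256\right) \left(- \frac{92}{9}\right) = \frac{23552}{9}$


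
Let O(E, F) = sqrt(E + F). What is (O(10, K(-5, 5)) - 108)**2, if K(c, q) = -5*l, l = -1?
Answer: (108 - sqrt(15))**2 ≈ 10842.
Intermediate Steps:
K(c, q) = 5 (K(c, q) = -5*(-1) = 5)
(O(10, K(-5, 5)) - 108)**2 = (sqrt(10 + 5) - 108)**2 = (sqrt(15) - 108)**2 = (-108 + sqrt(15))**2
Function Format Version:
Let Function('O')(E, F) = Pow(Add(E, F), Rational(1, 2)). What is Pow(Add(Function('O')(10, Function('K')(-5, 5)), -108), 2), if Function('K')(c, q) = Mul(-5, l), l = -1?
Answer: Pow(Add(108, Mul(-1, Pow(15, Rational(1, 2)))), 2) ≈ 10842.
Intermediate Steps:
Function('K')(c, q) = 5 (Function('K')(c, q) = Mul(-5, -1) = 5)
Pow(Add(Function('O')(10, Function('K')(-5, 5)), -108), 2) = Pow(Add(Pow(Add(10, 5), Rational(1, 2)), -108), 2) = Pow(Add(Pow(15, Rational(1, 2)), -108), 2) = Pow(Add(-108, Pow(15, Rational(1, 2))), 2)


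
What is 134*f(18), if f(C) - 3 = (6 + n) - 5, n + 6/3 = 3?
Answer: 670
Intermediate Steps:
n = 1 (n = -2 + 3 = 1)
f(C) = 5 (f(C) = 3 + ((6 + 1) - 5) = 3 + (7 - 5) = 3 + 2 = 5)
134*f(18) = 134*5 = 670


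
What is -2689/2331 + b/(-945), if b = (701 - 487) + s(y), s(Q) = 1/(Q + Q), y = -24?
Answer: -2316107/1678320 ≈ -1.3800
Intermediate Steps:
s(Q) = 1/(2*Q)
b = 10271/48 (b = (701 - 487) + (½)/(-24) = 214 + (½)*(-1/24) = 214 - 1/48 = 10271/48 ≈ 213.98)
-2689/2331 + b/(-945) = -2689/2331 + (10271/48)/(-945) = -2689*1/2331 + (10271/48)*(-1/945) = -2689/2331 - 10271/45360 = -2316107/1678320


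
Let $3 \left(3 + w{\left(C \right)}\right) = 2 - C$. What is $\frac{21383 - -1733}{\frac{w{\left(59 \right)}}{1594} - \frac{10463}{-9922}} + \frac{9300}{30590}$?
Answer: $\frac{29430798840214}{1325008909} \approx 22212.0$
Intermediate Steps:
$w{\left(C \right)} = - \frac{7}{3} - \frac{C}{3}$ ($w{\left(C \right)} = -3 + \frac{2 - C}{3} = -3 - \left(- \frac{2}{3} + \frac{C}{3}\right) = - \frac{7}{3} - \frac{C}{3}$)
$\frac{21383 - -1733}{\frac{w{\left(59 \right)}}{1594} - \frac{10463}{-9922}} + \frac{9300}{30590} = \frac{21383 - -1733}{\frac{- \frac{7}{3} - \frac{59}{3}}{1594} - \frac{10463}{-9922}} + \frac{9300}{30590} = \frac{21383 + 1733}{\left(- \frac{7}{3} - \frac{59}{3}\right) \frac{1}{1594} - - \frac{10463}{9922}} + 9300 \cdot \frac{1}{30590} = \frac{23116}{\left(-22\right) \frac{1}{1594} + \frac{10463}{9922}} + \frac{930}{3059} = \frac{23116}{- \frac{11}{797} + \frac{10463}{9922}} + \frac{930}{3059} = \frac{23116}{\frac{8229869}{7907834}} + \frac{930}{3059} = 23116 \cdot \frac{7907834}{8229869} + \frac{930}{3059} = \frac{182797490744}{8229869} + \frac{930}{3059} = \frac{29430798840214}{1325008909}$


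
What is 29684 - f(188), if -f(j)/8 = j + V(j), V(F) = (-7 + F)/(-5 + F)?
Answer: 5708852/183 ≈ 31196.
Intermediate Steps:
V(F) = (-7 + F)/(-5 + F)
f(j) = -8*j - 8*(-7 + j)/(-5 + j) (f(j) = -8*(j + (-7 + j)/(-5 + j)) = -8*j - 8*(-7 + j)/(-5 + j))
29684 - f(188) = 29684 - 8*(7 - 1*188² + 4*188)/(-5 + 188) = 29684 - 8*(7 - 1*35344 + 752)/183 = 29684 - 8*(7 - 35344 + 752)/183 = 29684 - 8*(-34585)/183 = 29684 - 1*(-276680/183) = 29684 + 276680/183 = 5708852/183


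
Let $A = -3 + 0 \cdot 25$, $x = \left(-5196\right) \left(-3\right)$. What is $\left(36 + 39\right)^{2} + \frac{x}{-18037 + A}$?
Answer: $\frac{25364853}{4510} \approx 5624.1$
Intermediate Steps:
$x = 15588$
$A = -3$ ($A = -3 + 0 = -3$)
$\left(36 + 39\right)^{2} + \frac{x}{-18037 + A} = \left(36 + 39\right)^{2} + \frac{15588}{-18037 - 3} = 75^{2} + \frac{15588}{-18040} = 5625 + 15588 \left(- \frac{1}{18040}\right) = 5625 - \frac{3897}{4510} = \frac{25364853}{4510}$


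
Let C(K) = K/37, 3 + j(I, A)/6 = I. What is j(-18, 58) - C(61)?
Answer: -4723/37 ≈ -127.65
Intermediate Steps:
j(I, A) = -18 + 6*I
C(K) = K/37 (C(K) = K*(1/37) = K/37)
j(-18, 58) - C(61) = (-18 + 6*(-18)) - 61/37 = (-18 - 108) - 1*61/37 = -126 - 61/37 = -4723/37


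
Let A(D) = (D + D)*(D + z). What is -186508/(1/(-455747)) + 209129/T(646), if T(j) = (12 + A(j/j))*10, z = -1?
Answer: 10200055586249/120 ≈ 8.5000e+10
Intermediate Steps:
A(D) = 2*D*(-1 + D) (A(D) = (D + D)*(D - 1) = (2*D)*(-1 + D) = 2*D*(-1 + D))
T(j) = 120 (T(j) = (12 + 2*(j/j)*(-1 + j/j))*10 = (12 + 2*1*(-1 + 1))*10 = (12 + 2*1*0)*10 = (12 + 0)*10 = 12*10 = 120)
-186508/(1/(-455747)) + 209129/T(646) = -186508/(1/(-455747)) + 209129/120 = -186508/(-1/455747) + 209129*(1/120) = -186508*(-455747) + 209129/120 = 85000461476 + 209129/120 = 10200055586249/120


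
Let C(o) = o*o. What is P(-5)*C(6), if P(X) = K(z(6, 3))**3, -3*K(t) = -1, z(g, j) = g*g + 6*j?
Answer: 4/3 ≈ 1.3333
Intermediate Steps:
z(g, j) = g**2 + 6*j
C(o) = o**2
K(t) = 1/3 (K(t) = -1/3*(-1) = 1/3)
P(X) = 1/27 (P(X) = (1/3)**3 = 1/27)
P(-5)*C(6) = (1/27)*6**2 = (1/27)*36 = 4/3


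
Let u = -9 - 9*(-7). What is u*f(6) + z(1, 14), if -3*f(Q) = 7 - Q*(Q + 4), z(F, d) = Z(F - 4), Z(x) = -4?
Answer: 950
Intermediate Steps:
z(F, d) = -4
f(Q) = -7/3 + Q*(4 + Q)/3 (f(Q) = -(7 - Q*(Q + 4))/3 = -(7 - Q*(4 + Q))/3 = -7/3 + Q*(4 + Q)/3)
u = 54 (u = -9 + 63 = 54)
u*f(6) + z(1, 14) = 54*(-7/3 + (1/3)*6**2 + (4/3)*6) - 4 = 54*(-7/3 + (1/3)*36 + 8) - 4 = 54*(-7/3 + 12 + 8) - 4 = 54*(53/3) - 4 = 954 - 4 = 950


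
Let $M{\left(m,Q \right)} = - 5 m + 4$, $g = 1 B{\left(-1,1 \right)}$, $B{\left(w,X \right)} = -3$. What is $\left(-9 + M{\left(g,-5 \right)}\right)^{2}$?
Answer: $100$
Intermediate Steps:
$g = -3$ ($g = 1 \left(-3\right) = -3$)
$M{\left(m,Q \right)} = 4 - 5 m$
$\left(-9 + M{\left(g,-5 \right)}\right)^{2} = \left(-9 + \left(4 - -15\right)\right)^{2} = \left(-9 + \left(4 + 15\right)\right)^{2} = \left(-9 + 19\right)^{2} = 10^{2} = 100$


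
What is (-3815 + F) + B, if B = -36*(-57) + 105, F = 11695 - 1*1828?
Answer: 8209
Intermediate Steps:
F = 9867 (F = 11695 - 1828 = 9867)
B = 2157 (B = 2052 + 105 = 2157)
(-3815 + F) + B = (-3815 + 9867) + 2157 = 6052 + 2157 = 8209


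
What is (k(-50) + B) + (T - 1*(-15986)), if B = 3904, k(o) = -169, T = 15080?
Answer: 34801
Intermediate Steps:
(k(-50) + B) + (T - 1*(-15986)) = (-169 + 3904) + (15080 - 1*(-15986)) = 3735 + (15080 + 15986) = 3735 + 31066 = 34801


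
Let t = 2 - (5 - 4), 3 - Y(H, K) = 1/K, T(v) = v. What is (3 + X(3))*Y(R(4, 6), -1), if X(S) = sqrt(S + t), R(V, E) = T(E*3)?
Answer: 20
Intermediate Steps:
R(V, E) = 3*E (R(V, E) = E*3 = 3*E)
Y(H, K) = 3 - 1/K
t = 1 (t = 2 - 1*1 = 2 - 1 = 1)
X(S) = sqrt(1 + S) (X(S) = sqrt(S + 1) = sqrt(1 + S))
(3 + X(3))*Y(R(4, 6), -1) = (3 + sqrt(1 + 3))*(3 - 1/(-1)) = (3 + sqrt(4))*(3 - 1*(-1)) = (3 + 2)*(3 + 1) = 5*4 = 20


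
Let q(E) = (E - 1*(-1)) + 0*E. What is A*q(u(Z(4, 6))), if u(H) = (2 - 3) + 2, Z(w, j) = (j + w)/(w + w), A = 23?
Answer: 46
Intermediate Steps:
Z(w, j) = (j + w)/(2*w) (Z(w, j) = (j + w)/((2*w)) = (j + w)*(1/(2*w)) = (j + w)/(2*w))
u(H) = 1 (u(H) = -1 + 2 = 1)
q(E) = 1 + E (q(E) = (E + 1) + 0 = (1 + E) + 0 = 1 + E)
A*q(u(Z(4, 6))) = 23*(1 + 1) = 23*2 = 46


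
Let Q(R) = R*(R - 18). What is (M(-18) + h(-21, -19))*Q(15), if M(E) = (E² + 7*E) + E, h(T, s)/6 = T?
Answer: -2430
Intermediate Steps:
h(T, s) = 6*T
Q(R) = R*(-18 + R)
M(E) = E² + 8*E
(M(-18) + h(-21, -19))*Q(15) = (-18*(8 - 18) + 6*(-21))*(15*(-18 + 15)) = (-18*(-10) - 126)*(15*(-3)) = (180 - 126)*(-45) = 54*(-45) = -2430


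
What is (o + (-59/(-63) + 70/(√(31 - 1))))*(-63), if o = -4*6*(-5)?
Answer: -7619 - 147*√30 ≈ -8424.2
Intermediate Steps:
o = 120 (o = -24*(-5) = 120)
(o + (-59/(-63) + 70/(√(31 - 1))))*(-63) = (120 + (-59/(-63) + 70/(√(31 - 1))))*(-63) = (120 + (-59*(-1/63) + 70/(√30)))*(-63) = (120 + (59/63 + 70*(√30/30)))*(-63) = (120 + (59/63 + 7*√30/3))*(-63) = (7619/63 + 7*√30/3)*(-63) = -7619 - 147*√30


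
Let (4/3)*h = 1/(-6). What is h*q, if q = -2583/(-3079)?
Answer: -2583/24632 ≈ -0.10486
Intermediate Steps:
q = 2583/3079 (q = -2583*(-1/3079) = 2583/3079 ≈ 0.83891)
h = -1/8 (h = (3/4)/(-6) = (3/4)*(-1/6) = -1/8 ≈ -0.12500)
h*q = -1/8*2583/3079 = -2583/24632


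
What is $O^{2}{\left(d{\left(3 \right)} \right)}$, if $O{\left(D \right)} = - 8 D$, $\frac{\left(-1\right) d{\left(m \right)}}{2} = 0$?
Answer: $0$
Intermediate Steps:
$d{\left(m \right)} = 0$ ($d{\left(m \right)} = \left(-2\right) 0 = 0$)
$O^{2}{\left(d{\left(3 \right)} \right)} = \left(\left(-8\right) 0\right)^{2} = 0^{2} = 0$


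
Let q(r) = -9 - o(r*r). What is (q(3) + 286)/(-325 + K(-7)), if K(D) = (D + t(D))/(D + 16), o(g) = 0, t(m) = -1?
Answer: -2493/2933 ≈ -0.84998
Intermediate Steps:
K(D) = (-1 + D)/(16 + D) (K(D) = (D - 1)/(D + 16) = (-1 + D)/(16 + D))
q(r) = -9 (q(r) = -9 - 1*0 = -9 + 0 = -9)
(q(3) + 286)/(-325 + K(-7)) = (-9 + 286)/(-325 + (-1 - 7)/(16 - 7)) = 277/(-325 - 8/9) = 277/(-2933/9) = 277*(-9/2933) = -2493/2933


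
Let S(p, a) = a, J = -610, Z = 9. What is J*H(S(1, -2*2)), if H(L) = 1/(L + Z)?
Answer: -122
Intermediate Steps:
H(L) = 1/(9 + L) (H(L) = 1/(L + 9) = 1/(9 + L))
J*H(S(1, -2*2)) = -610/(9 - 2*2) = -610/(9 - 4) = -610/5 = -610*⅕ = -122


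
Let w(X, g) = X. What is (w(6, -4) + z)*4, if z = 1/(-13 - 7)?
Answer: 119/5 ≈ 23.800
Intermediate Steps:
z = -1/20 (z = 1/(-20) = -1/20 ≈ -0.050000)
(w(6, -4) + z)*4 = (6 - 1/20)*4 = (119/20)*4 = 119/5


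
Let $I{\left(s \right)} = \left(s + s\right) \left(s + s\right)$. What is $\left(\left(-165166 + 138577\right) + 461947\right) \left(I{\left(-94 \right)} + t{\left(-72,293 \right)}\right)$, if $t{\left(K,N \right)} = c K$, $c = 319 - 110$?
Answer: $8836025968$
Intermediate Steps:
$c = 209$ ($c = 319 - 110 = 209$)
$t{\left(K,N \right)} = 209 K$
$I{\left(s \right)} = 4 s^{2}$ ($I{\left(s \right)} = 2 s 2 s = 4 s^{2}$)
$\left(\left(-165166 + 138577\right) + 461947\right) \left(I{\left(-94 \right)} + t{\left(-72,293 \right)}\right) = \left(\left(-165166 + 138577\right) + 461947\right) \left(4 \left(-94\right)^{2} + 209 \left(-72\right)\right) = \left(-26589 + 461947\right) \left(4 \cdot 8836 - 15048\right) = 435358 \left(35344 - 15048\right) = 435358 \cdot 20296 = 8836025968$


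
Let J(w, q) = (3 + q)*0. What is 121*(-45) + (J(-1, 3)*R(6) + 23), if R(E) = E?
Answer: -5422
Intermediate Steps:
J(w, q) = 0
121*(-45) + (J(-1, 3)*R(6) + 23) = 121*(-45) + (0*6 + 23) = -5445 + (0 + 23) = -5445 + 23 = -5422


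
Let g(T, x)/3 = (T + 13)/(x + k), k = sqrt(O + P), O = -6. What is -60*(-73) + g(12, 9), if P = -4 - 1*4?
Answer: 83355/19 - 15*I*sqrt(14)/19 ≈ 4387.1 - 2.9539*I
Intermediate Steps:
P = -8 (P = -4 - 4 = -8)
k = I*sqrt(14) (k = sqrt(-6 - 8) = sqrt(-14) = I*sqrt(14) ≈ 3.7417*I)
g(T, x) = 3*(13 + T)/(x + I*sqrt(14)) (g(T, x) = 3*((T + 13)/(x + I*sqrt(14))) = 3*((13 + T)/(x + I*sqrt(14))) = 3*(13 + T)/(x + I*sqrt(14)))
-60*(-73) + g(12, 9) = -60*(-73) + 3*(13 + 12)/(9 + I*sqrt(14)) = 4380 + 3*25/(9 + I*sqrt(14)) = 4380 + 75/(9 + I*sqrt(14))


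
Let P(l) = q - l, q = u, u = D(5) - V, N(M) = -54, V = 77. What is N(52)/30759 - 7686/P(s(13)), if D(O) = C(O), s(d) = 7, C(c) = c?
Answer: 78803136/809987 ≈ 97.289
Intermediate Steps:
D(O) = O
u = -72 (u = 5 - 1*77 = 5 - 77 = -72)
q = -72
P(l) = -72 - l
N(52)/30759 - 7686/P(s(13)) = -54/30759 - 7686/(-72 - 1*7) = -54*1/30759 - 7686/(-72 - 7) = -18/10253 - 7686/(-79) = -18/10253 - 7686*(-1/79) = -18/10253 + 7686/79 = 78803136/809987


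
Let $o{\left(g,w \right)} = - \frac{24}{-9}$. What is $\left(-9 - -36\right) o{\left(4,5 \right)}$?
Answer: $72$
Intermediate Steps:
$o{\left(g,w \right)} = \frac{8}{3}$ ($o{\left(g,w \right)} = \left(-24\right) \left(- \frac{1}{9}\right) = \frac{8}{3}$)
$\left(-9 - -36\right) o{\left(4,5 \right)} = \left(-9 - -36\right) \frac{8}{3} = \left(-9 + 36\right) \frac{8}{3} = 27 \cdot \frac{8}{3} = 72$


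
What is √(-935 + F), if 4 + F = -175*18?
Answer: I*√4089 ≈ 63.945*I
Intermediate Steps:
F = -3154 (F = -4 - 175*18 = -4 - 3150 = -3154)
√(-935 + F) = √(-935 - 3154) = √(-4089) = I*√4089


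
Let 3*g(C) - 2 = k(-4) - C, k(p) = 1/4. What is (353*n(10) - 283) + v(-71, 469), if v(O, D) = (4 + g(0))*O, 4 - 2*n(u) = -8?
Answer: 5991/4 ≈ 1497.8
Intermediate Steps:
n(u) = 6 (n(u) = 2 - ½*(-8) = 2 + 4 = 6)
k(p) = ¼
g(C) = ¾ - C/3 (g(C) = ⅔ + (¼ - C)/3 = ⅔ + (1/12 - C/3) = ¾ - C/3)
v(O, D) = 19*O/4 (v(O, D) = (4 + (¾ - ⅓*0))*O = (4 + (¾ + 0))*O = (4 + ¾)*O = 19*O/4)
(353*n(10) - 283) + v(-71, 469) = (353*6 - 283) + (19/4)*(-71) = (2118 - 283) - 1349/4 = 1835 - 1349/4 = 5991/4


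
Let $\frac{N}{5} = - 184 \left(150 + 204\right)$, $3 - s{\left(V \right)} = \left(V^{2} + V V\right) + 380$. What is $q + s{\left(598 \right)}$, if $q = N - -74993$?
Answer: $-966272$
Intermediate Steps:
$s{\left(V \right)} = -377 - 2 V^{2}$ ($s{\left(V \right)} = 3 - \left(\left(V^{2} + V V\right) + 380\right) = 3 - \left(\left(V^{2} + V^{2}\right) + 380\right) = 3 - \left(2 V^{2} + 380\right) = 3 - \left(380 + 2 V^{2}\right) = -377 - 2 V^{2}$)
$N = -325680$ ($N = 5 \left(- 184 \left(150 + 204\right)\right) = 5 \left(\left(-184\right) 354\right) = 5 \left(-65136\right) = -325680$)
$q = -250687$ ($q = -325680 - -74993 = -325680 + 74993 = -250687$)
$q + s{\left(598 \right)} = -250687 - \left(377 + 2 \cdot 598^{2}\right) = -250687 - 715585 = -966272$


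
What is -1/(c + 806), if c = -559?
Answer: -1/247 ≈ -0.0040486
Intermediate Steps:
-1/(c + 806) = -1/(-559 + 806) = -1/247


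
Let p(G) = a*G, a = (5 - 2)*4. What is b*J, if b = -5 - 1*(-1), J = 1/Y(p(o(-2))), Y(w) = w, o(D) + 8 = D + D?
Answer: 1/36 ≈ 0.027778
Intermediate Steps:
o(D) = -8 + 2*D (o(D) = -8 + (D + D) = -8 + 2*D)
a = 12 (a = 3*4 = 12)
p(G) = 12*G
J = -1/144 (J = 1/(12*(-8 + 2*(-2))) = 1/(12*(-8 - 4)) = 1/(12*(-12)) = 1/(-144) = -1/144 ≈ -0.0069444)
b = -4 (b = -5 + 1 = -4)
b*J = -4*(-1/144) = 1/36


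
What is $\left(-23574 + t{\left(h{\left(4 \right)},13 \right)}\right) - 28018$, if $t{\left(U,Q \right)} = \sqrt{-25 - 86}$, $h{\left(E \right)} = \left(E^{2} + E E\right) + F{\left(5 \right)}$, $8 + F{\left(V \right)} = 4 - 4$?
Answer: $-51592 + i \sqrt{111} \approx -51592.0 + 10.536 i$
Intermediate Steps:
$F{\left(V \right)} = -8$ ($F{\left(V \right)} = -8 + \left(4 - 4\right) = -8 + 0 = -8$)
$h{\left(E \right)} = -8 + 2 E^{2}$ ($h{\left(E \right)} = \left(E^{2} + E E\right) - 8 = \left(E^{2} + E^{2}\right) - 8 = 2 E^{2} - 8 = -8 + 2 E^{2}$)
$t{\left(U,Q \right)} = i \sqrt{111}$ ($t{\left(U,Q \right)} = \sqrt{-111} = i \sqrt{111}$)
$\left(-23574 + t{\left(h{\left(4 \right)},13 \right)}\right) - 28018 = \left(-23574 + i \sqrt{111}\right) - 28018 = -51592 + i \sqrt{111}$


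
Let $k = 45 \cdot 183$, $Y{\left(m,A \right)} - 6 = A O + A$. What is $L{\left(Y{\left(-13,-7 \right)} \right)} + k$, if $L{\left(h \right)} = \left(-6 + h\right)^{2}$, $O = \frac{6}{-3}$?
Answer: $8284$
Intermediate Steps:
$O = -2$ ($O = 6 \left(- \frac{1}{3}\right) = -2$)
$Y{\left(m,A \right)} = 6 - A$ ($Y{\left(m,A \right)} = 6 + \left(A \left(-2\right) + A\right) = 6 + \left(- 2 A + A\right) = 6 - A$)
$k = 8235$
$L{\left(Y{\left(-13,-7 \right)} \right)} + k = \left(-6 + \left(6 - -7\right)\right)^{2} + 8235 = \left(-6 + \left(6 + 7\right)\right)^{2} + 8235 = \left(-6 + 13\right)^{2} + 8235 = 7^{2} + 8235 = 49 + 8235 = 8284$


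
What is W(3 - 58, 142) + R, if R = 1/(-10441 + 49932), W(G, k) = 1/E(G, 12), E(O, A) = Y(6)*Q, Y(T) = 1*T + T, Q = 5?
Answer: 39551/2369460 ≈ 0.016692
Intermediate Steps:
Y(T) = 2*T (Y(T) = T + T = 2*T)
E(O, A) = 60 (E(O, A) = (2*6)*5 = 12*5 = 60)
W(G, k) = 1/60
R = 1/39491 ≈ 2.5322e-5
W(3 - 58, 142) + R = 1/60 + 1/39491 = 39551/2369460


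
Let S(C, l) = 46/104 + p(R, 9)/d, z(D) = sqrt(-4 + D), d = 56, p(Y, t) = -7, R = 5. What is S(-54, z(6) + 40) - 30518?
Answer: -3173839/104 ≈ -30518.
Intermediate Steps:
S(C, l) = 33/104 (S(C, l) = 46/104 - 7/56 = 46*(1/104) - 7*1/56 = 23/52 - 1/8 = 33/104)
S(-54, z(6) + 40) - 30518 = 33/104 - 30518 = -3173839/104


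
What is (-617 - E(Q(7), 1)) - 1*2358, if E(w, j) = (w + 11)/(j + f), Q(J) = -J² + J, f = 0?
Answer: -2944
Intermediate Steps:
Q(J) = J - J²
E(w, j) = (11 + w)/j (E(w, j) = (w + 11)/(j + 0) = (11 + w)/j)
(-617 - E(Q(7), 1)) - 1*2358 = (-617 - (11 + 7*(1 - 1*7))/1) - 1*2358 = (-617 - (11 + 7*(1 - 7))) - 2358 = (-617 - (11 + 7*(-6))) - 2358 = (-617 - (11 - 42)) - 2358 = (-617 - (-31)) - 2358 = (-617 - 1*(-31)) - 2358 = (-617 + 31) - 2358 = -586 - 2358 = -2944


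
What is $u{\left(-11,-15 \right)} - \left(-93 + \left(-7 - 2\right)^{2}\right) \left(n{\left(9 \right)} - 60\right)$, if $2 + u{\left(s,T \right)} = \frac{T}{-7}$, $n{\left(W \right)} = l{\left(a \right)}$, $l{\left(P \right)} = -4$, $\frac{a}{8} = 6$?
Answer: $- \frac{5375}{7} \approx -767.86$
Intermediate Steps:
$a = 48$ ($a = 8 \cdot 6 = 48$)
$n{\left(W \right)} = -4$
$u{\left(s,T \right)} = -2 - \frac{T}{7}$ ($u{\left(s,T \right)} = -2 + \frac{T}{-7} = -2 + T \left(- \frac{1}{7}\right) = -2 - \frac{T}{7}$)
$u{\left(-11,-15 \right)} - \left(-93 + \left(-7 - 2\right)^{2}\right) \left(n{\left(9 \right)} - 60\right) = \left(-2 - - \frac{15}{7}\right) - \left(-93 + \left(-7 - 2\right)^{2}\right) \left(-4 - 60\right) = \left(-2 + \frac{15}{7}\right) - \left(-93 + \left(-9\right)^{2}\right) \left(-64\right) = \frac{1}{7} - \left(-93 + 81\right) \left(-64\right) = \frac{1}{7} - \left(-12\right) \left(-64\right) = \frac{1}{7} - 768 = - \frac{5375}{7}$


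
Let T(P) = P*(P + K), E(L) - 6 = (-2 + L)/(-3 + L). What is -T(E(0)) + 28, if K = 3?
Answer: -328/9 ≈ -36.444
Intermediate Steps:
E(L) = 6 + (-2 + L)/(-3 + L)
T(P) = P*(3 + P) (T(P) = P*(P + 3) = P*(3 + P))
-T(E(0)) + 28 = -(-20 + 7*0)/(-3 + 0)*(3 + (-20 + 7*0)/(-3 + 0)) + 28 = -(-20 + 0)/(-3)*(3 + (-20 + 0)/(-3)) + 28 = -(-⅓*(-20))*(3 - ⅓*(-20)) + 28 = -20*(3 + 20/3)/3 + 28 = -20*29/(3*3) + 28 = -1*580/9 + 28 = -580/9 + 28 = -328/9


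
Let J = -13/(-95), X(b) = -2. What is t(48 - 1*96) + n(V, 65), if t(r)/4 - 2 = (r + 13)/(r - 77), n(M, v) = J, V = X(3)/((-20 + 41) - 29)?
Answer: 4397/475 ≈ 9.2568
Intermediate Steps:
J = 13/95 (J = -13*(-1/95) = 13/95 ≈ 0.13684)
V = 1/4 (V = -2/((-20 + 41) - 29) = -2/(21 - 29) = -2/(-8) = -2*(-1/8) = 1/4 ≈ 0.25000)
n(M, v) = 13/95
t(r) = 8 + 4*(13 + r)/(-77 + r) (t(r) = 8 + 4*((r + 13)/(r - 77)) = 8 + 4*((13 + r)/(-77 + r)) = 8 + 4*(13 + r)/(-77 + r))
t(48 - 1*96) + n(V, 65) = 12*(-47 + (48 - 1*96))/(-77 + (48 - 1*96)) + 13/95 = 12*(-47 + (48 - 96))/(-77 + (48 - 96)) + 13/95 = 12*(-47 - 48)/(-77 - 48) + 13/95 = 12*(-95)/(-125) + 13/95 = 12*(-1/125)*(-95) + 13/95 = 228/25 + 13/95 = 4397/475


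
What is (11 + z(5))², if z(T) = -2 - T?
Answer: 16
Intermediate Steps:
(11 + z(5))² = (11 + (-2 - 1*5))² = (11 + (-2 - 5))² = (11 - 7)² = 4² = 16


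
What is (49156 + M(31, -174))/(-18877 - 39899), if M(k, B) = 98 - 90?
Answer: -4097/4898 ≈ -0.83646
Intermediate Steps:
M(k, B) = 8
(49156 + M(31, -174))/(-18877 - 39899) = (49156 + 8)/(-18877 - 39899) = 49164/(-58776) = 49164*(-1/58776) = -4097/4898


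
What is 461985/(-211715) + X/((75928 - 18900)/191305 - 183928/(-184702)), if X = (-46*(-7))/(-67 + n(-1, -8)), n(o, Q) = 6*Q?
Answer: -2103402519470839/483975532650932 ≈ -4.3461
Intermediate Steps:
X = -14/5 (X = (-46*(-7))/(-67 + 6*(-8)) = 322/(-67 - 48) = 322/(-115) = 322*(-1/115) = -14/5 ≈ -2.8000)
461985/(-211715) + X/((75928 - 18900)/191305 - 183928/(-184702)) = 461985/(-211715) - 14/(5*((75928 - 18900)/191305 - 183928/(-184702))) = 461985*(-1/211715) - 14/(5*(57028*(1/191305) - 183928*(-1/184702))) = -92397/42343 - 14/(5*(57028/191305 + 91964/92351)) = -92397/42343 - 14/(5*22859765848/17667208055) = -92397/42343 - 14/5*17667208055/22859765848 = -92397/42343 - 24734091277/11429882924 = -2103402519470839/483975532650932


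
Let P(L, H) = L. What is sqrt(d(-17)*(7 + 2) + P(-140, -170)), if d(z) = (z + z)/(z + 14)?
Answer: I*sqrt(38) ≈ 6.1644*I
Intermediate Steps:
d(z) = 2*z/(14 + z) (d(z) = (2*z)/(14 + z) = 2*z/(14 + z))
sqrt(d(-17)*(7 + 2) + P(-140, -170)) = sqrt((2*(-17)/(14 - 17))*(7 + 2) - 140) = sqrt((2*(-17)/(-3))*9 - 140) = sqrt((2*(-17)*(-1/3))*9 - 140) = sqrt((34/3)*9 - 140) = sqrt(102 - 140) = sqrt(-38) = I*sqrt(38)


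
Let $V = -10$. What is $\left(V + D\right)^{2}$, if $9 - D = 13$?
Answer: $196$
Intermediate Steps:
$D = -4$ ($D = 9 - 13 = -4$)
$\left(V + D\right)^{2} = \left(-10 - 4\right)^{2} = \left(-14\right)^{2} = 196$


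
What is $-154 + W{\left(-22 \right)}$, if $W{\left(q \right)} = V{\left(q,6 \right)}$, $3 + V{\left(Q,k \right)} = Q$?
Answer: $-179$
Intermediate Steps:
$V{\left(Q,k \right)} = -3 + Q$
$W{\left(q \right)} = -3 + q$
$-154 + W{\left(-22 \right)} = -154 - 25 = -179$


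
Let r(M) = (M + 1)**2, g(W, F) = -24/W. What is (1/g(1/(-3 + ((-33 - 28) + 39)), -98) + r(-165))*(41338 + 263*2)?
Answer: 84448066033/75 ≈ 1.1260e+9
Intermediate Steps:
r(M) = (1 + M)**2
(1/g(1/(-3 + ((-33 - 28) + 39)), -98) + r(-165))*(41338 + 263*2) = (1/(-(864 + 24*(-33 - 28))) + (1 - 165)**2)*(41338 + 263*2) = (1/(-24/(1/(-3 + (-61 + 39)))) + (-164)**2)*(41338 + 526) = (1/(-24/(1/(-3 - 22))) + 26896)*41864 = (1/(-24/(1/(-25))) + 26896)*41864 = (1/(-24/(-1/25)) + 26896)*41864 = (1/(-24*(-25)) + 26896)*41864 = (1/600 + 26896)*41864 = (16137601/600)*41864 = 84448066033/75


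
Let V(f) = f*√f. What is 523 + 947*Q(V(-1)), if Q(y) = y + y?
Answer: 523 - 1894*I ≈ 523.0 - 1894.0*I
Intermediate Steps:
V(f) = f^(3/2)
Q(y) = 2*y
523 + 947*Q(V(-1)) = 523 + 947*(2*(-1)^(3/2)) = 523 + 947*(2*(-I)) = 523 + 947*(-2*I) = 523 - 1894*I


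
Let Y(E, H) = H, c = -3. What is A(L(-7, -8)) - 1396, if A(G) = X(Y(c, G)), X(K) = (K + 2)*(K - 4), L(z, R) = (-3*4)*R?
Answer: 7620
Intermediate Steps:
L(z, R) = -12*R
X(K) = (-4 + K)*(2 + K) (X(K) = (2 + K)*(-4 + K) = (-4 + K)*(2 + K))
A(G) = -8 + G**2 - 2*G
A(L(-7, -8)) - 1396 = (-8 + (-12*(-8))**2 - (-24)*(-8)) - 1396 = (-8 + 96**2 - 2*96) - 1396 = (-8 + 9216 - 192) - 1396 = 9016 - 1396 = 7620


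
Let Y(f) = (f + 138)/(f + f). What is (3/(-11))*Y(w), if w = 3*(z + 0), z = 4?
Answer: -75/44 ≈ -1.7045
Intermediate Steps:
w = 12 (w = 3*(4 + 0) = 3*4 = 12)
Y(f) = (138 + f)/(2*f) (Y(f) = (138 + f)/((2*f)) = (138 + f)*(1/(2*f)) = (138 + f)/(2*f))
(3/(-11))*Y(w) = (3/(-11))*((½)*(138 + 12)/12) = (3*(-1/11))*((½)*(1/12)*150) = -3/11*25/4 = -75/44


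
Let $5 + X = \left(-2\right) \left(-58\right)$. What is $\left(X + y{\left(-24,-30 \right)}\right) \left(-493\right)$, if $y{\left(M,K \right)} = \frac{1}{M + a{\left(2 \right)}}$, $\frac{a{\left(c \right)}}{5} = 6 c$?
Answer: $- \frac{1970521}{36} \approx -54737.0$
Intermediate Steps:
$a{\left(c \right)} = 30 c$ ($a{\left(c \right)} = 5 \cdot 6 c = 30 c$)
$X = 111$ ($X = -5 - -116 = -5 + 116 = 111$)
$y{\left(M,K \right)} = \frac{1}{60 + M}$ ($y{\left(M,K \right)} = \frac{1}{M + 30 \cdot 2} = \frac{1}{M + 60} = \frac{1}{60 + M}$)
$\left(X + y{\left(-24,-30 \right)}\right) \left(-493\right) = \left(111 + \frac{1}{60 - 24}\right) \left(-493\right) = \left(111 + \frac{1}{36}\right) \left(-493\right) = \frac{3997}{36} \left(-493\right) = - \frac{1970521}{36}$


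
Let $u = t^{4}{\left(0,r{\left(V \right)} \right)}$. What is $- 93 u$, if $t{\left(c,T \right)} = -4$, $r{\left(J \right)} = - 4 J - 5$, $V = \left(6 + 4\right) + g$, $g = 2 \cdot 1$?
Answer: $-23808$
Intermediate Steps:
$g = 2$
$V = 12$ ($V = \left(6 + 4\right) + 2 = 10 + 2 = 12$)
$r{\left(J \right)} = -5 - 4 J$
$u = 256$ ($u = \left(-4\right)^{4} = 256$)
$- 93 u = \left(-93\right) 256 = -23808$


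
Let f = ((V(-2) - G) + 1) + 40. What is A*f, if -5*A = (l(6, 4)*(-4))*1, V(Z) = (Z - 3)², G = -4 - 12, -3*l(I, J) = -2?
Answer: 656/15 ≈ 43.733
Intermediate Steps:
l(I, J) = ⅔ (l(I, J) = -⅓*(-2) = ⅔)
G = -16
V(Z) = (-3 + Z)²
A = 8/15 (A = -(⅔)*(-4)/5 = -(-8)/15 = -⅕*(-8/3) = 8/15 ≈ 0.53333)
f = 82 (f = (((-3 - 2)² - 1*(-16)) + 1) + 40 = (((-5)² + 16) + 1) + 40 = ((25 + 16) + 1) + 40 = (41 + 1) + 40 = 42 + 40 = 82)
A*f = (8/15)*82 = 656/15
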